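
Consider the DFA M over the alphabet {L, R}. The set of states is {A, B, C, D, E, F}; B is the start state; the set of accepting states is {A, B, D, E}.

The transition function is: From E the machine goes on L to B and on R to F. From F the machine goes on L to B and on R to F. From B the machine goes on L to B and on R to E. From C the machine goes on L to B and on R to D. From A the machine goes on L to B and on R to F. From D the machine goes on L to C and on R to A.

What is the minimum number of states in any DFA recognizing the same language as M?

Reachable states from the start: {B,E,F}. Unreachable: {A,C,D} — drop them.
P0 = {B,E} | {F}.
Refine {B,E} on symbol R: members go to different blocks, giving {B} and {E}.
Stable partition: {B} | {F} | {E} — 3 equivalence classes.

3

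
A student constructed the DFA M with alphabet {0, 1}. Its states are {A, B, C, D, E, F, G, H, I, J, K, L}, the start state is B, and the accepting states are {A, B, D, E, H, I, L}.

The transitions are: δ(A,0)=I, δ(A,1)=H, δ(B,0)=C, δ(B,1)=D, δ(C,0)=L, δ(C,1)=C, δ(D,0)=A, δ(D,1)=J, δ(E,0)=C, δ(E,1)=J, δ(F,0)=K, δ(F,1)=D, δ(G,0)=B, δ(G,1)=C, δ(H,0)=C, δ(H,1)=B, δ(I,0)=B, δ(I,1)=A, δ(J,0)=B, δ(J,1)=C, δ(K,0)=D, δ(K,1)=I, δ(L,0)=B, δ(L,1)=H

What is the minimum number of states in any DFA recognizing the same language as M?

8

States {E,F,G,K} cannot be reached from the start state, so discard them.
Start with accepting vs non-accepting: {A,B,D,H,I,L} | {C,J}.
Split {A,B,D,H,I,L} by δ(·,0) → {A,D,I,L} and {B,H}.
Refine {A,D,I,L} on symbol 0: members go to different blocks, giving {A,D} and {I,L}.
Refine {A,D} on symbol 0: members go to different blocks, giving {A} and {D}.
Refine {C,J} on symbol 0: members go to different blocks, giving {C} and {J}.
Split {B,H} by δ(·,1) → {B} and {H}.
Refine {I,L} on symbol 1: members go to different blocks, giving {I} and {L}.
Stable partition: {A} | {C} | {B} | {I} | {D} | {J} | {H} | {L} — 8 equivalence classes.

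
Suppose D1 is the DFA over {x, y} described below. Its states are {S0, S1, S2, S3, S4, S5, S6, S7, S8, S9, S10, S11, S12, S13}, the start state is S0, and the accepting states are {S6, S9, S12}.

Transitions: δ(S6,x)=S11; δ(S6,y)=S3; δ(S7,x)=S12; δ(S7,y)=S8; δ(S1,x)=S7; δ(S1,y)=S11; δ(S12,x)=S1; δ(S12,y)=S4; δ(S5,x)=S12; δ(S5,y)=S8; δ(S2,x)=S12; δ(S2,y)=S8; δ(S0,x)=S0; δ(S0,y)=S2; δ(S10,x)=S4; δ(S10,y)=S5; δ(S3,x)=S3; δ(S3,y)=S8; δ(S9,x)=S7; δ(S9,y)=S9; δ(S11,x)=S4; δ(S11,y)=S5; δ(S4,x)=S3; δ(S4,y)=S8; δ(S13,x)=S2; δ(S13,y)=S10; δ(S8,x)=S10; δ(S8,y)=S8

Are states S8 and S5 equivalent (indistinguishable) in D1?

First remove the unreachable states {S6,S9,S13}; 11 states remain.
P0 = {S12} | {S0,S1,S2,S3,S4,S5,S7,S8,S10,S11}.
Refine {S0,S1,S2,S3,S4,S5,S7,S8,S10,S11} on symbol x: members go to different blocks, giving {S0,S1,S3,S4,S8,S10,S11} and {S2,S5,S7}.
On input x, block {S0,S1,S3,S4,S8,S10,S11} splits into {S0,S3,S4,S8,S10,S11} and {S1}.
Refine {S0,S3,S4,S8,S10,S11} on symbol y: members go to different blocks, giving {S0,S10,S11} and {S3,S4,S8}.
On input x, block {S0,S10,S11} splits into {S10,S11} and {S0}.
Split {S3,S4,S8} by δ(·,x) → {S3,S4} and {S8}.
The partition is now stable with 7 blocks: {S12} | {S10,S11} | {S2,S5,S7} | {S1} | {S3,S4} | {S0} | {S8}.
S8 and S5 end up in different blocks, so they are distinguishable. For instance, the string 'x' is accepted from only S5.

No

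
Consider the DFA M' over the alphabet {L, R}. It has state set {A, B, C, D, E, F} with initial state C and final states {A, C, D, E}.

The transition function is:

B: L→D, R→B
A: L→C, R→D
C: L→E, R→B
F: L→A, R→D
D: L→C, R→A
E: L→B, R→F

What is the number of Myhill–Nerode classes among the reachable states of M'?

All states are reachable from the start state.
Start with accepting vs non-accepting: {A,C,D,E} | {B,F}.
Split {A,C,D,E} by δ(·,L) → {A,C,D} and {E}.
Split {A,C,D} by δ(·,L) → {A,D} and {C}.
On input R, block {B,F} splits into {B} and {F}.
The partition is now stable with 5 blocks: {A,D} | {B} | {E} | {C} | {F}.

5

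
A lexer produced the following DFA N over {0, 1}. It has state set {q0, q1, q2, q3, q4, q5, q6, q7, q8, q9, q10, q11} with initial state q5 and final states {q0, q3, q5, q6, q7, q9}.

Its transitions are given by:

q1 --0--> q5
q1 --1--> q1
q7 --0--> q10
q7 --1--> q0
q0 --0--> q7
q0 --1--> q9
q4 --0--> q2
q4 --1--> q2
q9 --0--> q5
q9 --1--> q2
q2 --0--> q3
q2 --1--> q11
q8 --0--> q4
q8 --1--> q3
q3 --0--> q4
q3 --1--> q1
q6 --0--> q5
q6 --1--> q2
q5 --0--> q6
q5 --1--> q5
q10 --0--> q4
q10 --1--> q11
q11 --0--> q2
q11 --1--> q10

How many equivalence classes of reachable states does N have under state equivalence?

States {q0,q7,q8,q9} cannot be reached from the start state, so discard them.
P0 = {q3,q5,q6} | {q1,q2,q4,q10,q11}.
On input 0, block {q3,q5,q6} splits into {q5,q6} and {q3}.
Refine {q5,q6} on symbol 1: members go to different blocks, giving {q5} and {q6}.
Split {q1,q2,q4,q10,q11} by δ(·,0) → {q4,q10,q11} and {q1} and {q2}.
On input 0, block {q4,q10,q11} splits into {q4,q11} and {q10}.
Split {q4,q11} by δ(·,1) → {q4} and {q11}.
Stable partition: {q5} | {q4} | {q3} | {q6} | {q1} | {q2} | {q10} | {q11} — 8 equivalence classes.

8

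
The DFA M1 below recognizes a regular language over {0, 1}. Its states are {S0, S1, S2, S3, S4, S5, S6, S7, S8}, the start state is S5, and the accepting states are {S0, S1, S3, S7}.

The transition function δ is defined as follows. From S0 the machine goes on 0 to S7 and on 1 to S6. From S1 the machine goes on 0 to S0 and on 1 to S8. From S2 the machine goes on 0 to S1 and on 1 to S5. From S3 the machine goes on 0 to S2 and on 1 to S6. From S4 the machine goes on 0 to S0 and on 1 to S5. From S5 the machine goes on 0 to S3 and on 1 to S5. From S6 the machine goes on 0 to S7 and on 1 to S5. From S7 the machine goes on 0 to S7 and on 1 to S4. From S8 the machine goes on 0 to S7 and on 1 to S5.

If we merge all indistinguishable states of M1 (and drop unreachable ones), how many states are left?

4

Start with accepting vs non-accepting: {S0,S1,S3,S7} | {S2,S4,S5,S6,S8}.
Refine {S0,S1,S3,S7} on symbol 0: members go to different blocks, giving {S0,S1,S7} and {S3}.
On input 0, block {S2,S4,S5,S6,S8} splits into {S2,S4,S6,S8} and {S5}.
Stable partition: {S0,S1,S7} | {S2,S4,S6,S8} | {S3} | {S5} — 4 equivalence classes.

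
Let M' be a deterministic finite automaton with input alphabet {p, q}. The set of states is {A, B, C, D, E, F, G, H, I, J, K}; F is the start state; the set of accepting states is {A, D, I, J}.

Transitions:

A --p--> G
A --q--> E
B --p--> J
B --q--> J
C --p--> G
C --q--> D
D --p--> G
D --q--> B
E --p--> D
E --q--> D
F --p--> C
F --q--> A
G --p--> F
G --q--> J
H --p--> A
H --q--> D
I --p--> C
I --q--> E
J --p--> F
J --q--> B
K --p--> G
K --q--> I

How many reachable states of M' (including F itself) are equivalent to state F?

3

States {H,I,K} cannot be reached from the start state, so discard them.
Initial partition by acceptance: {A,D,J} | {B,C,E,F,G}.
Refine {B,C,E,F,G} on symbol p: members go to different blocks, giving {C,F,G} and {B,E}.
No further refinement is possible. Final partition (3 blocks): {A,D,J} | {C,F,G} | {B,E}.
State F belongs to the block {C,F,G}, which has 3 states.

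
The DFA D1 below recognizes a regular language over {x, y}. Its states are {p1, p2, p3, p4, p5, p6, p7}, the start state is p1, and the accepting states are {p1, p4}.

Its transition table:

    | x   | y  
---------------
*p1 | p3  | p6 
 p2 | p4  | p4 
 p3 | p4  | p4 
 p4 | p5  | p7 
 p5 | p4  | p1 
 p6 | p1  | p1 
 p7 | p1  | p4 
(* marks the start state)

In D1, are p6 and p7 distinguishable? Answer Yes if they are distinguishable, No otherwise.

No

First remove the unreachable states {p2}; 6 states remain.
Start with accepting vs non-accepting: {p1,p4} | {p3,p5,p6,p7}.
No further refinement is possible. Final partition (2 blocks): {p1,p4} | {p3,p5,p6,p7}.
p6 and p7 lie in the same block of the stable partition, so they are equivalent — no string distinguishes them.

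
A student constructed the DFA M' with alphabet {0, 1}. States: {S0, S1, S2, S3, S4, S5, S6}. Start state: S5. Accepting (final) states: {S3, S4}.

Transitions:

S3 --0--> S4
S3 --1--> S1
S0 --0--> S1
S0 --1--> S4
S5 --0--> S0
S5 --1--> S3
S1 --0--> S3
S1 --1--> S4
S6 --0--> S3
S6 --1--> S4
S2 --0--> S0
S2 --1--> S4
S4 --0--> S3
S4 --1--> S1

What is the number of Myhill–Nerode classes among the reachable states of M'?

4

States {S2,S6} cannot be reached from the start state, so discard them.
Initial partition by acceptance: {S3,S4} | {S0,S1,S5}.
On input 0, block {S0,S1,S5} splits into {S0,S5} and {S1}.
Split {S0,S5} by δ(·,0) → {S0} and {S5}.
No further refinement is possible. Final partition (4 blocks): {S3,S4} | {S0} | {S1} | {S5}.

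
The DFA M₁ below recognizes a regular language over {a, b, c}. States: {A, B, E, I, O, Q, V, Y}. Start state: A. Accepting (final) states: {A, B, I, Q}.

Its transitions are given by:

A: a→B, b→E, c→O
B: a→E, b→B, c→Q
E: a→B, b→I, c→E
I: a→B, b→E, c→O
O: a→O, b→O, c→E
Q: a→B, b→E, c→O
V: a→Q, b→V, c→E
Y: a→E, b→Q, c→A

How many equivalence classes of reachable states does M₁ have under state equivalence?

4

First remove the unreachable states {V,Y}; 6 states remain.
Start with accepting vs non-accepting: {A,B,I,Q} | {E,O}.
On input a, block {A,B,I,Q} splits into {A,I,Q} and {B}.
On input a, block {E,O} splits into {O} and {E}.
The partition is now stable with 4 blocks: {A,I,Q} | {O} | {B} | {E}.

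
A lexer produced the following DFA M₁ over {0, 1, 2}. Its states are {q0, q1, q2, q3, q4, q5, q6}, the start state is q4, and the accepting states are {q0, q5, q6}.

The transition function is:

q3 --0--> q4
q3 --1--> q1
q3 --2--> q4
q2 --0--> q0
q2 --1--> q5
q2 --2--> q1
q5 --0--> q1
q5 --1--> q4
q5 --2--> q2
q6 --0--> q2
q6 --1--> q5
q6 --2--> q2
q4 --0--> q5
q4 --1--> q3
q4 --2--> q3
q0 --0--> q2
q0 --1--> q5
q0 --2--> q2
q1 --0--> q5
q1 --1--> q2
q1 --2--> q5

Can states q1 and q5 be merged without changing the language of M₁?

First remove the unreachable states {q6}; 6 states remain.
Initial partition by acceptance: {q0,q5} | {q1,q2,q3,q4}.
Refine {q0,q5} on symbol 1: members go to different blocks, giving {q0} and {q5}.
On input 0, block {q1,q2,q3,q4} splits into {q1,q4} and {q2} and {q3}.
Split {q1,q4} by δ(·,1) → {q1} and {q4}.
Stable partition: {q0} | {q1} | {q5} | {q2} | {q3} | {q4} — 6 equivalence classes.
q1 and q5 end up in different blocks, so they are distinguishable. For instance, the string 'ε' is accepted from only q5.

No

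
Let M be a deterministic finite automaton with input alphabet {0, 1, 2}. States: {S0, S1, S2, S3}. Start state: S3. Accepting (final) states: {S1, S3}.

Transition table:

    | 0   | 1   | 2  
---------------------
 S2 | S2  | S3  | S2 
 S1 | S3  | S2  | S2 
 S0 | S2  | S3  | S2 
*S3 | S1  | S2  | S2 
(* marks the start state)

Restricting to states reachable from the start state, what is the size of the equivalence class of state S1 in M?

First remove the unreachable states {S0}; 3 states remain.
Start with accepting vs non-accepting: {S1,S3} | {S2}.
No further refinement is possible. Final partition (2 blocks): {S1,S3} | {S2}.
State S1 belongs to the block {S1,S3}, which has 2 states.

2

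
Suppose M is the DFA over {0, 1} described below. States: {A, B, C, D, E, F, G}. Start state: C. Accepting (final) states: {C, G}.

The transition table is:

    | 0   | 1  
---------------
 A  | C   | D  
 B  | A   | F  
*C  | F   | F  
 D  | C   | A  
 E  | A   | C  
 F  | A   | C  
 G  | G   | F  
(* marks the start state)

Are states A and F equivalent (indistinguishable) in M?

First remove the unreachable states {B,E,G}; 4 states remain.
P0 = {C} | {A,D,F}.
On input 0, block {A,D,F} splits into {A,D} and {F}.
No further refinement is possible. Final partition (3 blocks): {C} | {A,D} | {F}.
A and F end up in different blocks, so they are distinguishable. For instance, the string '0' is accepted from only A.

No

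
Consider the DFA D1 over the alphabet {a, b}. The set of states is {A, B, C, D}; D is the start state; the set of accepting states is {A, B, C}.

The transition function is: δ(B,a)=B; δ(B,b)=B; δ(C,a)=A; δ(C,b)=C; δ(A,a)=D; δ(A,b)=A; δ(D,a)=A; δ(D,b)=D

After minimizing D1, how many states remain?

States {B,C} cannot be reached from the start state, so discard them.
P0 = {A} | {D}.
No further refinement is possible. Final partition (2 blocks): {A} | {D}.

2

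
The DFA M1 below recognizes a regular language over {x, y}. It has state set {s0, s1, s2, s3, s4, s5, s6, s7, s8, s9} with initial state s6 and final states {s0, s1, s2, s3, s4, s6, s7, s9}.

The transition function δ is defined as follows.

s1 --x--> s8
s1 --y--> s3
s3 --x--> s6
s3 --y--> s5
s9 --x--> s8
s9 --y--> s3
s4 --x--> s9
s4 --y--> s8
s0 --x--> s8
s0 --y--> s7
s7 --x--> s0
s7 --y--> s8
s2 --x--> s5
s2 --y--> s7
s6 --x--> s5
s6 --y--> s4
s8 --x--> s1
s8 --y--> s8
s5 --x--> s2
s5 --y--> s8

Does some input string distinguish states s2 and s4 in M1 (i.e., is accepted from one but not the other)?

Yes

All states are reachable from the start state.
Start with accepting vs non-accepting: {s0,s1,s2,s3,s4,s6,s7,s9} | {s5,s8}.
On input x, block {s0,s1,s2,s3,s4,s6,s7,s9} splits into {s0,s1,s2,s6,s9} and {s3,s4,s7}.
The partition is now stable with 3 blocks: {s0,s1,s2,s6,s9} | {s5,s8} | {s3,s4,s7}.
s2 and s4 end up in different blocks, so they are distinguishable. For instance, the string 'x' is accepted from only s4.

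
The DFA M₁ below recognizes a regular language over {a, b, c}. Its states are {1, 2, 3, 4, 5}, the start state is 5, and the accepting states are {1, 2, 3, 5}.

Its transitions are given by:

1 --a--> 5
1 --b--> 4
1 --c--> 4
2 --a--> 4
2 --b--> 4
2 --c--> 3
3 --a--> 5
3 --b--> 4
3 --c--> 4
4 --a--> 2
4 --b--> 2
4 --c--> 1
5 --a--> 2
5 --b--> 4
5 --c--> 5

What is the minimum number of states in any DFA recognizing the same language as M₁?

4

All states are reachable from the start state.
P0 = {1,2,3,5} | {4}.
On input a, block {1,2,3,5} splits into {1,3,5} and {2}.
Refine {1,3,5} on symbol a: members go to different blocks, giving {1,3} and {5}.
No further refinement is possible. Final partition (4 blocks): {1,3} | {4} | {2} | {5}.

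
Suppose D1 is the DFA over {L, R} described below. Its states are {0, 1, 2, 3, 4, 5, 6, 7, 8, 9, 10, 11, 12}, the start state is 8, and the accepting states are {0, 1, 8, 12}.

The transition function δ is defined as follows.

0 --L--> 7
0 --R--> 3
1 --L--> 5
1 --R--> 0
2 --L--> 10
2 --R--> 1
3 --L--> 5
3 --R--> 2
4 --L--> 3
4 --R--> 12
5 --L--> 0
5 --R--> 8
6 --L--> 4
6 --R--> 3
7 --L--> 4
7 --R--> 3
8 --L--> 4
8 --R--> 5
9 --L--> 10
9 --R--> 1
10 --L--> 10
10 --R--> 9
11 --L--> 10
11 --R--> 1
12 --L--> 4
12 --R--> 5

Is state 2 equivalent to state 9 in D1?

Reachable states from the start: {0,1,2,3,4,5,7,8,9,10,12}. Unreachable: {6,11} — drop them.
Start with accepting vs non-accepting: {0,1,8,12} | {2,3,4,5,7,9,10}.
Split {0,1,8,12} by δ(·,R) → {0,8,12} and {1}.
On input L, block {2,3,4,5,7,9,10} splits into {2,3,4,7,9,10} and {5}.
On input R, block {0,8,12} splits into {8,12} and {0}.
Refine {2,3,4,7,9,10} on symbol L: members go to different blocks, giving {2,4,7,9,10} and {3}.
Split {2,4,7,9,10} by δ(·,L) → {2,7,9,10} and {4}.
On input L, block {2,7,9,10} splits into {2,9,10} and {7}.
Split {2,9,10} by δ(·,R) → {2,9} and {10}.
No further refinement is possible. Final partition (9 blocks): {8,12} | {2,9} | {1} | {5} | {0} | {3} | {4} | {7} | {10}.
2 and 9 lie in the same block of the stable partition, so they are equivalent — no string distinguishes them.

Yes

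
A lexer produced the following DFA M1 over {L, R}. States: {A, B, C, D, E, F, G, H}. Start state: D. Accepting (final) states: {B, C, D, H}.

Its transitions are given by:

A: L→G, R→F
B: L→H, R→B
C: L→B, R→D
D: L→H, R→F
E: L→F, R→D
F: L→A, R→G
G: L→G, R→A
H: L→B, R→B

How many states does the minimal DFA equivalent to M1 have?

3

States {C,E} cannot be reached from the start state, so discard them.
Start with accepting vs non-accepting: {B,D,H} | {A,F,G}.
Refine {B,D,H} on symbol R: members go to different blocks, giving {B,H} and {D}.
The partition is now stable with 3 blocks: {B,H} | {A,F,G} | {D}.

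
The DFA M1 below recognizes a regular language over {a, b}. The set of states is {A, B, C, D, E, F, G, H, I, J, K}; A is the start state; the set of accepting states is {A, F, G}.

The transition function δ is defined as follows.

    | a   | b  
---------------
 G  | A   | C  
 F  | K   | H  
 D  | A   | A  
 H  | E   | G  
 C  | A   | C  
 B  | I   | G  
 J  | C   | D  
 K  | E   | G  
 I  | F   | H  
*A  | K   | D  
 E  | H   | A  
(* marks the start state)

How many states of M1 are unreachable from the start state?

No path from A leads to B, F, I, J; the other 7 states are all reachable.

4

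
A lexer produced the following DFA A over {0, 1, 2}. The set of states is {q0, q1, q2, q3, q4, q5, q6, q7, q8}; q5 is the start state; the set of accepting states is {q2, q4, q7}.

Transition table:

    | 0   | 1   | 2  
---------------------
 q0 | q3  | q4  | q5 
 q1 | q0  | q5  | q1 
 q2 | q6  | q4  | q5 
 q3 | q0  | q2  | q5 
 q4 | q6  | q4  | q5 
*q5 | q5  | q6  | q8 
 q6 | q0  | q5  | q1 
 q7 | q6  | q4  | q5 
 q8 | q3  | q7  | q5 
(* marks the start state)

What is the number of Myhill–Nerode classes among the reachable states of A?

All states are reachable from the start state.
P0 = {q2,q4,q7} | {q0,q1,q3,q5,q6,q8}.
Refine {q0,q1,q3,q5,q6,q8} on symbol 1: members go to different blocks, giving {q0,q3,q8} and {q1,q5,q6}.
Refine {q1,q5,q6} on symbol 0: members go to different blocks, giving {q1,q6} and {q5}.
The partition is now stable with 4 blocks: {q2,q4,q7} | {q0,q3,q8} | {q1,q6} | {q5}.

4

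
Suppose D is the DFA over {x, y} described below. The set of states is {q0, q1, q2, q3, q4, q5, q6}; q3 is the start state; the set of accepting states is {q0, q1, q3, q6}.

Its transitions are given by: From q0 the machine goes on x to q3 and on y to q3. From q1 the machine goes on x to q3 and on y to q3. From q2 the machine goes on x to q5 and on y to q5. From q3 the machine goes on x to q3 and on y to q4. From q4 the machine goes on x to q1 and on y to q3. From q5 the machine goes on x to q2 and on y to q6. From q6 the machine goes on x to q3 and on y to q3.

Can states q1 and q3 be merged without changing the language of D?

States {q0,q2,q5,q6} cannot be reached from the start state, so discard them.
P0 = {q1,q3} | {q4}.
Refine {q1,q3} on symbol y: members go to different blocks, giving {q1} and {q3}.
No further refinement is possible. Final partition (3 blocks): {q1} | {q4} | {q3}.
q1 and q3 end up in different blocks, so they are distinguishable. For instance, the string 'y' is accepted from only q1.

No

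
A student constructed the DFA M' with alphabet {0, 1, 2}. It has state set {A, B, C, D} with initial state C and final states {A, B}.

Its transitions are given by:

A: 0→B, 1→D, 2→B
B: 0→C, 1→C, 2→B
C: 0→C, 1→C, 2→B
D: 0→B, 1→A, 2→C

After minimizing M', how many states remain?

First remove the unreachable states {A,D}; 2 states remain.
Initial partition by acceptance: {B} | {C}.
No further refinement is possible. Final partition (2 blocks): {B} | {C}.

2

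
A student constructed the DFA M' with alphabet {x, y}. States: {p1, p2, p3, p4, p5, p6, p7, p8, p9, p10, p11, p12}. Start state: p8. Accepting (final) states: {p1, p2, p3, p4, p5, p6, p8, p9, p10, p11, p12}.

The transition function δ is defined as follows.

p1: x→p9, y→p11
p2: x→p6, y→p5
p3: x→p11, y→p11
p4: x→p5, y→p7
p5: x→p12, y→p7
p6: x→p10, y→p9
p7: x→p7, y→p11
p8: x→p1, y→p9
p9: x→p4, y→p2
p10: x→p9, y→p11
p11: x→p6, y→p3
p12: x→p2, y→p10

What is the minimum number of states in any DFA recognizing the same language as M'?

Start with accepting vs non-accepting: {p1,p2,p3,p4,p5,p6,p8,p9,p10,p11,p12} | {p7}.
Refine {p1,p2,p3,p4,p5,p6,p8,p9,p10,p11,p12} on symbol y: members go to different blocks, giving {p1,p2,p3,p6,p8,p9,p10,p11,p12} and {p4,p5}.
Split {p1,p2,p3,p6,p8,p9,p10,p11,p12} by δ(·,x) → {p1,p2,p3,p6,p8,p10,p11,p12} and {p9}.
Split {p1,p2,p3,p6,p8,p10,p11,p12} by δ(·,x) → {p2,p3,p6,p8,p11,p12} and {p1,p10}.
On input x, block {p2,p3,p6,p8,p11,p12} splits into {p2,p3,p11,p12} and {p6,p8}.
On input x, block {p2,p3,p11,p12} splits into {p2,p11} and {p3,p12}.
On input y, block {p2,p11} splits into {p2} and {p11}.
On input x, block {p4,p5} splits into {p4} and {p5}.
Refine {p3,p12} on symbol x: members go to different blocks, giving {p3} and {p12}.
No further refinement is possible. Final partition (10 blocks): {p2} | {p7} | {p4} | {p9} | {p1,p10} | {p6,p8} | {p3} | {p11} | {p5} | {p12}.

10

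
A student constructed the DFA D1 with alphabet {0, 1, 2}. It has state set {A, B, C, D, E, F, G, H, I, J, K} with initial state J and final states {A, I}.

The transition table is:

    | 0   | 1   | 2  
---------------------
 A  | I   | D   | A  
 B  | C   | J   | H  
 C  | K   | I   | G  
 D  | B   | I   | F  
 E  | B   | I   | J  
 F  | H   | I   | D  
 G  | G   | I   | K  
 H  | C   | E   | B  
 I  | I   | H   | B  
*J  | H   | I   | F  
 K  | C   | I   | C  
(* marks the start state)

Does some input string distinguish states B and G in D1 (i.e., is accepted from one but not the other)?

Yes

First remove the unreachable states {A}; 10 states remain.
Start with accepting vs non-accepting: {I} | {B,C,D,E,F,G,H,J,K}.
Split {B,C,D,E,F,G,H,J,K} by δ(·,1) → {C,D,E,F,G,J,K} and {B,H}.
On input 0, block {C,D,E,F,G,J,K} splits into {D,E,F,J} and {C,G,K}.
No further refinement is possible. Final partition (4 blocks): {I} | {D,E,F,J} | {B,H} | {C,G,K}.
B and G end up in different blocks, so they are distinguishable. For instance, the string '1' is accepted from only G.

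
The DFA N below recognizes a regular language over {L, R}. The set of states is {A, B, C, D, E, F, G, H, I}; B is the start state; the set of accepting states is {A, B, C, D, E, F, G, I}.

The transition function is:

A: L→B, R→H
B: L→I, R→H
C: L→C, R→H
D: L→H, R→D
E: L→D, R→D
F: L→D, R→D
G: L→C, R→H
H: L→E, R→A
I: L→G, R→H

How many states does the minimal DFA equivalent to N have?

4

Reachable states from the start: {A,B,C,D,E,G,H,I}. Unreachable: {F} — drop them.
Initial partition by acceptance: {A,B,C,D,E,G,I} | {H}.
On input L, block {A,B,C,D,E,G,I} splits into {A,B,C,E,G,I} and {D}.
Split {A,B,C,E,G,I} by δ(·,L) → {A,B,C,G,I} and {E}.
Stable partition: {A,B,C,G,I} | {H} | {D} | {E} — 4 equivalence classes.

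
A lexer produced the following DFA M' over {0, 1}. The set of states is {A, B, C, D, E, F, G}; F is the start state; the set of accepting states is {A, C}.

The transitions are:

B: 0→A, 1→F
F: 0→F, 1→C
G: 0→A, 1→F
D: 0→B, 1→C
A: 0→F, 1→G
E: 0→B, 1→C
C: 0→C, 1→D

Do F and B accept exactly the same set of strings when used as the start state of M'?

No

States {E} cannot be reached from the start state, so discard them.
P0 = {A,C} | {B,D,F,G}.
Split {A,C} by δ(·,0) → {A} and {C}.
Split {B,D,F,G} by δ(·,0) → {B,G} and {D,F}.
Refine {D,F} on symbol 0: members go to different blocks, giving {D} and {F}.
Stable partition: {A} | {B,G} | {C} | {D} | {F} — 5 equivalence classes.
F and B end up in different blocks, so they are distinguishable. For instance, the string '0' is accepted from only B.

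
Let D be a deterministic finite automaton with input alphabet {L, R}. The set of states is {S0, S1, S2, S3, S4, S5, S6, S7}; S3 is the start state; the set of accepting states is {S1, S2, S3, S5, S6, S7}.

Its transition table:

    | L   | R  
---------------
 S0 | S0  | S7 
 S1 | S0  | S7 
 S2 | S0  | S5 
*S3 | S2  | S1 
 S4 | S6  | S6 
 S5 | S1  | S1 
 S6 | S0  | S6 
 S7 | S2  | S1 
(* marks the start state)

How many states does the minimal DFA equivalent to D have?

First remove the unreachable states {S4,S6}; 6 states remain.
P0 = {S1,S2,S3,S5,S7} | {S0}.
Refine {S1,S2,S3,S5,S7} on symbol L: members go to different blocks, giving {S3,S5,S7} and {S1,S2}.
No further refinement is possible. Final partition (3 blocks): {S3,S5,S7} | {S0} | {S1,S2}.

3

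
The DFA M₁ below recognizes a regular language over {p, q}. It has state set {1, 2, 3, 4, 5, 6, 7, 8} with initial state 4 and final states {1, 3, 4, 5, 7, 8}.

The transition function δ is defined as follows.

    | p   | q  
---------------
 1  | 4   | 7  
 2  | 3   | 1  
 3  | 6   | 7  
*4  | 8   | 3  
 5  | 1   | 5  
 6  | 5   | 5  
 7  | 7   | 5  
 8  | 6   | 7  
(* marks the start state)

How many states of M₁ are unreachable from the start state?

Starting at 4 and following transitions, the reachable set is {1, 3, 4, 5, 6, 7, 8}. That leaves 2 unreachable — 1 in total.

1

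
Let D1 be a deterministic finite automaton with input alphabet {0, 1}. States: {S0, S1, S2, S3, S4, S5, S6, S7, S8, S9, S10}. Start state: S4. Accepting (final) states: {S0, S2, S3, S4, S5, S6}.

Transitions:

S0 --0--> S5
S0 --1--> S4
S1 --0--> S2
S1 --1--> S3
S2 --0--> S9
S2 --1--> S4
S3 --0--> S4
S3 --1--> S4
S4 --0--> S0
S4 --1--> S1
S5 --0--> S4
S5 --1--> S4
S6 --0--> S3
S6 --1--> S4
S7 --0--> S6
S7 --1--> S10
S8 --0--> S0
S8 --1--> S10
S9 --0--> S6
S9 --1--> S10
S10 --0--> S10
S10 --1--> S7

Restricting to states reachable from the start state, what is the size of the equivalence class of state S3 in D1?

2

States {S8} cannot be reached from the start state, so discard them.
Start with accepting vs non-accepting: {S0,S2,S3,S4,S5,S6} | {S1,S7,S9,S10}.
On input 0, block {S0,S2,S3,S4,S5,S6} splits into {S0,S3,S4,S5,S6} and {S2}.
Split {S0,S3,S4,S5,S6} by δ(·,1) → {S0,S3,S5,S6} and {S4}.
On input 0, block {S0,S3,S5,S6} splits into {S0,S6} and {S3,S5}.
On input 0, block {S1,S7,S9,S10} splits into {S7,S9} and {S1} and {S10}.
Stable partition: {S0,S6} | {S7,S9} | {S2} | {S4} | {S3,S5} | {S1} | {S10} — 7 equivalence classes.
The equivalence class containing S3 is {S3,S5}, of size 2.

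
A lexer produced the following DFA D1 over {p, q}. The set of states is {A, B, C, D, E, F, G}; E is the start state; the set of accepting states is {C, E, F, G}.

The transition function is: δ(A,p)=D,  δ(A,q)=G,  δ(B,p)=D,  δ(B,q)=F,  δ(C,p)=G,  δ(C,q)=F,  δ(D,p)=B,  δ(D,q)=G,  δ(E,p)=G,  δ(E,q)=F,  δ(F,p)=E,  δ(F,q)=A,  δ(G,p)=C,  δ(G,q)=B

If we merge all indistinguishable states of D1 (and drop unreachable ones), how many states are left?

Start with accepting vs non-accepting: {C,E,F,G} | {A,B,D}.
Refine {C,E,F,G} on symbol q: members go to different blocks, giving {C,E} and {F,G}.
The partition is now stable with 3 blocks: {C,E} | {A,B,D} | {F,G}.

3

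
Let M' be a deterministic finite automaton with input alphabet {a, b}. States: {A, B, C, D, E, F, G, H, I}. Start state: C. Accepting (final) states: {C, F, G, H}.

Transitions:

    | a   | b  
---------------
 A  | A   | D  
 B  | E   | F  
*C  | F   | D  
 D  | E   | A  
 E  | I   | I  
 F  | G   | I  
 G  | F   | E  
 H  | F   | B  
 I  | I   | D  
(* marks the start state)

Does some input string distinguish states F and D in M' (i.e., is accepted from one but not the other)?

States {B,H} cannot be reached from the start state, so discard them.
Initial partition by acceptance: {C,F,G} | {A,D,E,I}.
Stable partition: {C,F,G} | {A,D,E,I} — 2 equivalence classes.
F and D end up in different blocks, so they are distinguishable. For instance, the string 'ε' is accepted from only F.

Yes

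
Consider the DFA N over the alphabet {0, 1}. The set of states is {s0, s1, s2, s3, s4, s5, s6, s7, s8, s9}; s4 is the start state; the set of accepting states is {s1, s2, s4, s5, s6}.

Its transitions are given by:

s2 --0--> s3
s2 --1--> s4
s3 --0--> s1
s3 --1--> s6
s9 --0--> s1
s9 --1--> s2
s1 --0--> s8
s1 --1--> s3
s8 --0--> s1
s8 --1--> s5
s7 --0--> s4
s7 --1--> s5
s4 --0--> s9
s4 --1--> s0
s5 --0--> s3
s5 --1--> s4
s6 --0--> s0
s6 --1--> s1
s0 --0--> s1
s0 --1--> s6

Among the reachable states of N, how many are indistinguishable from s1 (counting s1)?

First remove the unreachable states {s7}; 9 states remain.
P0 = {s1,s2,s4,s5,s6} | {s0,s3,s8,s9}.
On input 1, block {s1,s2,s4,s5,s6} splits into {s2,s5,s6} and {s1,s4}.
Stable partition: {s2,s5,s6} | {s0,s3,s8,s9} | {s1,s4} — 3 equivalence classes.
State s1 belongs to the block {s1,s4}, which has 2 states.

2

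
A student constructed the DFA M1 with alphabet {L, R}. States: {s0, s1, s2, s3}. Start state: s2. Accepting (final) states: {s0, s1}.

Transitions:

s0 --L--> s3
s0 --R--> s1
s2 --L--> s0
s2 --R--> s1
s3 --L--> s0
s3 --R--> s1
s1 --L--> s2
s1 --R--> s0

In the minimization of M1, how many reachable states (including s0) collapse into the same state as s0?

Start with accepting vs non-accepting: {s0,s1} | {s2,s3}.
No further refinement is possible. Final partition (2 blocks): {s0,s1} | {s2,s3}.
State s0 belongs to the block {s0,s1}, which has 2 states.

2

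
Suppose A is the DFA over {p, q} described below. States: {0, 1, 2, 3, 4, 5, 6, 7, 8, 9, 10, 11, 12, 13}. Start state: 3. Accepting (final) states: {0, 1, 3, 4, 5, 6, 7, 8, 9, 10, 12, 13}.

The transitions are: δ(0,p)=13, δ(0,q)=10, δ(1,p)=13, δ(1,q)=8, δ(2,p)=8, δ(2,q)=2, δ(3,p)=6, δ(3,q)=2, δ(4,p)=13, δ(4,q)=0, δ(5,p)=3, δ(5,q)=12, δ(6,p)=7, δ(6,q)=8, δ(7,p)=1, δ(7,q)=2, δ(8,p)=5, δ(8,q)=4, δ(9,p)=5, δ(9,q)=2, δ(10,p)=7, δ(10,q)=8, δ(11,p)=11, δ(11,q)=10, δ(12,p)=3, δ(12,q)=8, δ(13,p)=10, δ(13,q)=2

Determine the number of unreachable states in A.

No path from 3 leads to 9, 11; the other 12 states are all reachable.

2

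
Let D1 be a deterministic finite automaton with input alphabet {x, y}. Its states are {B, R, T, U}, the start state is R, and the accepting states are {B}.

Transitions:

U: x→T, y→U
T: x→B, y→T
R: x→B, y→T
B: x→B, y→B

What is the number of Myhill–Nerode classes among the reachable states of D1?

2

States {U} cannot be reached from the start state, so discard them.
P0 = {B} | {R,T}.
The partition is now stable with 2 blocks: {B} | {R,T}.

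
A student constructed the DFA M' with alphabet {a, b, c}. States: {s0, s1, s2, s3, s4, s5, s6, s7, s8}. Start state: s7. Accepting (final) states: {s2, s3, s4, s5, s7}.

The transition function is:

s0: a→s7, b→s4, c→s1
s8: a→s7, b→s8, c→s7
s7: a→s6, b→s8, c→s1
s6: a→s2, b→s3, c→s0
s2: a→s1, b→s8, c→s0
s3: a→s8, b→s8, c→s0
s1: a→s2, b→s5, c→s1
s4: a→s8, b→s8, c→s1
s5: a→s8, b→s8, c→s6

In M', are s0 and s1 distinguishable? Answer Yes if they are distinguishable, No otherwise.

No

All states are reachable from the start state.
P0 = {s2,s3,s4,s5,s7} | {s0,s1,s6,s8}.
Split {s0,s1,s6,s8} by δ(·,b) → {s0,s1,s6} and {s8}.
Split {s2,s3,s4,s5,s7} by δ(·,a) → {s3,s4,s5} and {s2,s7}.
The partition is now stable with 4 blocks: {s3,s4,s5} | {s0,s1,s6} | {s8} | {s2,s7}.
s0 and s1 lie in the same block of the stable partition, so they are equivalent — no string distinguishes them.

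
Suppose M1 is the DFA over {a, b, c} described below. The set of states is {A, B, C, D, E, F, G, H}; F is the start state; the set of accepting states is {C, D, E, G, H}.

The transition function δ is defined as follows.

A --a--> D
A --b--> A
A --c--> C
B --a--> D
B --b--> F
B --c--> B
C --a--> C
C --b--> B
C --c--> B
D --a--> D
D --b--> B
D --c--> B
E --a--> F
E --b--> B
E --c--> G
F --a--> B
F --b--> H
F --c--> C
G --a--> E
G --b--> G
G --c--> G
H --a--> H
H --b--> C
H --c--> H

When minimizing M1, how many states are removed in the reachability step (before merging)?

3

Starting at F and following transitions, the reachable set is {B, C, D, F, H}. That leaves A, E, G unreachable — 3 in total.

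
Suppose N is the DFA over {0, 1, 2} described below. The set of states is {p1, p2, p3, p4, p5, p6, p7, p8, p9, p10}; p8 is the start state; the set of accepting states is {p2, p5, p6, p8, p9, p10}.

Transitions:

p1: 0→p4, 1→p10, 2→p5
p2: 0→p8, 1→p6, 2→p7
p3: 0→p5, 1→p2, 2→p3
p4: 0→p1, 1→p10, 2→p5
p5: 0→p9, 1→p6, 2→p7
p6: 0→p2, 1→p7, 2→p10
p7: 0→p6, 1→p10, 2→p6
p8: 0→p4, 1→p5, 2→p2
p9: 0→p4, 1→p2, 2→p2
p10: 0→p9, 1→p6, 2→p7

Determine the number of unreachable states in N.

Starting at p8 and following transitions, the reachable set is {p1, p2, p4, p5, p6, p7, p8, p9, p10}. That leaves p3 unreachable — 1 in total.

1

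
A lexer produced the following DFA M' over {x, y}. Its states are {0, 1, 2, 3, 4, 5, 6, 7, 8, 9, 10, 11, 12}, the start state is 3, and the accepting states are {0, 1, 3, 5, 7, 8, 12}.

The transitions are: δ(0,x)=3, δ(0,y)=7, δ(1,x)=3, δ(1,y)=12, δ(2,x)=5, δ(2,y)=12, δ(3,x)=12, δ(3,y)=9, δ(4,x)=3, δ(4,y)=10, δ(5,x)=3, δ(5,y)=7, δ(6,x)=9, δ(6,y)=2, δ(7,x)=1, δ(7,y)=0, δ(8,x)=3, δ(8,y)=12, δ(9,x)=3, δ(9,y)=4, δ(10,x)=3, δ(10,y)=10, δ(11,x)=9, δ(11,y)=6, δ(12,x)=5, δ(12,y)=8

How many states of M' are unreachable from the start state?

BFS from 3 reaches {0, 1, 3, 4, 5, 7, 8, 9, 10, 12}; the 3 state(s) 2, 6, 11 are never visited.

3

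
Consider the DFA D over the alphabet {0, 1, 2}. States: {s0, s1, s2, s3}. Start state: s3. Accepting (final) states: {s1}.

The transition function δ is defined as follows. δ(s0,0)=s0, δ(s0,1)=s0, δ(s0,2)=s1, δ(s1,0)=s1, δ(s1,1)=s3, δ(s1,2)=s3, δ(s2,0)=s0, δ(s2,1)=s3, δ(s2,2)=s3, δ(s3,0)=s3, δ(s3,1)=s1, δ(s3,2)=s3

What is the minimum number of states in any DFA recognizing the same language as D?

2

Reachable states from the start: {s1,s3}. Unreachable: {s0,s2} — drop them.
Start with accepting vs non-accepting: {s1} | {s3}.
No further refinement is possible. Final partition (2 blocks): {s1} | {s3}.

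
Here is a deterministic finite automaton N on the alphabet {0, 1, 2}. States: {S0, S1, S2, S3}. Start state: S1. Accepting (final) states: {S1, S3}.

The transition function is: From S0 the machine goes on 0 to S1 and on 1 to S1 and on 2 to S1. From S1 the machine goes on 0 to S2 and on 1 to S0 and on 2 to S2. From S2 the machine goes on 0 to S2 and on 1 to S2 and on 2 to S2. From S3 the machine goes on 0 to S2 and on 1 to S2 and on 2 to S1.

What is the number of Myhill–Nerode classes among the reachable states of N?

Reachable states from the start: {S0,S1,S2}. Unreachable: {S3} — drop them.
Initial partition by acceptance: {S1} | {S0,S2}.
Split {S0,S2} by δ(·,0) → {S0} and {S2}.
No further refinement is possible. Final partition (3 blocks): {S1} | {S0} | {S2}.

3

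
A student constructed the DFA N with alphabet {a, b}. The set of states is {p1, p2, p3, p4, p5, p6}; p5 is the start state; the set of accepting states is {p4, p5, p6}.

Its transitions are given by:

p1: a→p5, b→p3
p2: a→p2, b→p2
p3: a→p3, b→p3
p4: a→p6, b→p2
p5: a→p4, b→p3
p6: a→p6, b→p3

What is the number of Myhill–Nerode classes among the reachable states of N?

2

States {p1} cannot be reached from the start state, so discard them.
Initial partition by acceptance: {p4,p5,p6} | {p2,p3}.
No further refinement is possible. Final partition (2 blocks): {p4,p5,p6} | {p2,p3}.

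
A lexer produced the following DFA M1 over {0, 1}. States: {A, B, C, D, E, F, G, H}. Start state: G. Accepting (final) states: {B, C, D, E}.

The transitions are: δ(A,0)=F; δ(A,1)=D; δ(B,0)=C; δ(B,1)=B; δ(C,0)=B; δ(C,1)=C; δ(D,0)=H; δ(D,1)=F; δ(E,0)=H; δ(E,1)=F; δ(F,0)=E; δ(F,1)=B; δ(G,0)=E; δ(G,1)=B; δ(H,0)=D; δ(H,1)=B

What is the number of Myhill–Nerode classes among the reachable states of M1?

3

First remove the unreachable states {A}; 7 states remain.
Initial partition by acceptance: {B,C,D,E} | {F,G,H}.
Split {B,C,D,E} by δ(·,0) → {B,C} and {D,E}.
The partition is now stable with 3 blocks: {B,C} | {F,G,H} | {D,E}.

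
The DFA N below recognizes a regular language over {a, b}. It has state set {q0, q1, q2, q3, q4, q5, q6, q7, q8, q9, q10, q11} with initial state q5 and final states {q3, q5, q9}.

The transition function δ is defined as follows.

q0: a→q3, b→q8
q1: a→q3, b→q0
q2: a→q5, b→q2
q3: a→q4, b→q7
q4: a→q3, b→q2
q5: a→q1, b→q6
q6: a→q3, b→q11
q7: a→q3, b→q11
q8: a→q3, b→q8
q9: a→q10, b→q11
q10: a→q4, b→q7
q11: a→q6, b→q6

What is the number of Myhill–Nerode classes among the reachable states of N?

Reachable states from the start: {q0,q1,q2,q3,q4,q5,q6,q7,q8,q11}. Unreachable: {q9,q10} — drop them.
P0 = {q3,q5} | {q0,q1,q2,q4,q6,q7,q8,q11}.
On input a, block {q0,q1,q2,q4,q6,q7,q8,q11} splits into {q0,q1,q2,q4,q6,q7,q8} and {q11}.
On input b, block {q0,q1,q2,q4,q6,q7,q8} splits into {q0,q1,q2,q4,q8} and {q6,q7}.
Stable partition: {q3,q5} | {q0,q1,q2,q4,q8} | {q11} | {q6,q7} — 4 equivalence classes.

4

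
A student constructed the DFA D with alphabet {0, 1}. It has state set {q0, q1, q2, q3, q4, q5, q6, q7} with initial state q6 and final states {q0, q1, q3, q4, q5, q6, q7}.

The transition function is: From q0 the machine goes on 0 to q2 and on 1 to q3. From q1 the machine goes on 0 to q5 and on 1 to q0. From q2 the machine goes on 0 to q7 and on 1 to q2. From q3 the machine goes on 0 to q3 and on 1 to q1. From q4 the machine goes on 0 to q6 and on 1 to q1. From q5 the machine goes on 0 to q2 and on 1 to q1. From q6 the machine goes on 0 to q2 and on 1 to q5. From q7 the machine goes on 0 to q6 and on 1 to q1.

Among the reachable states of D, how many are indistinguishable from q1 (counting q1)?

States {q4} cannot be reached from the start state, so discard them.
Start with accepting vs non-accepting: {q0,q1,q3,q5,q6,q7} | {q2}.
On input 0, block {q0,q1,q3,q5,q6,q7} splits into {q0,q5,q6} and {q1,q3,q7}.
Refine {q0,q5,q6} on symbol 1: members go to different blocks, giving {q0,q5} and {q6}.
Split {q1,q3,q7} by δ(·,0) → {q1} and {q3} and {q7}.
Split {q0,q5} by δ(·,1) → {q0} and {q5}.
No further refinement is possible. Final partition (7 blocks): {q0} | {q2} | {q1} | {q6} | {q3} | {q7} | {q5}.
State q1 belongs to the block {q1}, which has 1 states.

1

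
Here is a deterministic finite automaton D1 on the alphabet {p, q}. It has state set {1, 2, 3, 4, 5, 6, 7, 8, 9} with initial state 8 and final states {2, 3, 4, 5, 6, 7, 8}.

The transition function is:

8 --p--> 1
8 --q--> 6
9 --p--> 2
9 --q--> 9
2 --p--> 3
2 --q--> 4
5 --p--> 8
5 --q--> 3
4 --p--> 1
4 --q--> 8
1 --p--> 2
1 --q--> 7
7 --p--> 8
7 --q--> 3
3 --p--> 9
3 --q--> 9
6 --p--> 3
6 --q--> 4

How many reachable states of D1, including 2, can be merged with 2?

2

Reachable states from the start: {1,2,3,4,6,7,8,9}. Unreachable: {5} — drop them.
Initial partition by acceptance: {2,3,4,6,7,8} | {1,9}.
On input p, block {2,3,4,6,7,8} splits into {2,6,7} and {3,4,8}.
Split {1,9} by δ(·,q) → {1} and {9}.
On input p, block {3,4,8} splits into {4,8} and {3}.
Split {2,6,7} by δ(·,p) → {2,6} and {7}.
Split {4,8} by δ(·,q) → {4} and {8}.
Stable partition: {2,6} | {1} | {4} | {9} | {3} | {7} | {8} — 7 equivalence classes.
State 2 belongs to the block {2,6}, which has 2 states.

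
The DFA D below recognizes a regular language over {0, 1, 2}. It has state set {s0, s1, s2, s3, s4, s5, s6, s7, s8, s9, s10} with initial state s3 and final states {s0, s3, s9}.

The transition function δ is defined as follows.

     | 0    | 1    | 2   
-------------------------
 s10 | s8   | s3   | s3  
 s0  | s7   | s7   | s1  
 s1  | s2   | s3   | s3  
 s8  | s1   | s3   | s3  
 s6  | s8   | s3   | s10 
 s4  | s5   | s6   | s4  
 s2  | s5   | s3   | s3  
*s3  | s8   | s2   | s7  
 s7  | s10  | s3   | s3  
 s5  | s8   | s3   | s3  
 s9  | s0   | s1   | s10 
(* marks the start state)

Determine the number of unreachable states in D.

No path from s3 leads to s0, s4, s6, s9; the other 7 states are all reachable.

4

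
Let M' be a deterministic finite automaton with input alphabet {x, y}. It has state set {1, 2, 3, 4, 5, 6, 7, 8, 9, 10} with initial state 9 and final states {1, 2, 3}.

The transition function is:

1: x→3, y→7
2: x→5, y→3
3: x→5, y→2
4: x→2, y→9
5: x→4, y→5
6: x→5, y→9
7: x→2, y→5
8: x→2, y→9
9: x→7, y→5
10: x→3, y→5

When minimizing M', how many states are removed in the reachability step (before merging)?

Starting at 9 and following transitions, the reachable set is {2, 3, 4, 5, 7, 9}. That leaves 1, 6, 8, 10 unreachable — 4 in total.

4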